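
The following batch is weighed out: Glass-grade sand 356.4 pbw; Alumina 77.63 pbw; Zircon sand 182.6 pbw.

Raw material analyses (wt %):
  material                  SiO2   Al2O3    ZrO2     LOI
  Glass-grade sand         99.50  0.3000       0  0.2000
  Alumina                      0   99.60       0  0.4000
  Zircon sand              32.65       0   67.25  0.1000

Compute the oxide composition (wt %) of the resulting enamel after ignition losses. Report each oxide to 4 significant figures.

Glass mass = 615.4 pbw (batch 616.6 − LOI 1.206).
Composition: SiO2 67.31%, Al2O3 12.74%, ZrO2 19.95%

Every computation keeps full precision end to end; values along the way are shown (rounded to 4 significant figures) when written out; every reported number includes exactly one rounding. All derived quantities, including three oxide percentages, the yield, glass mass, the totals, LOI, are computed from the weighed amounts for 615.4 pbw of glass at full float precision, as they appear in the problem or answer text.
Oxide masses out of the charge:
  SiO2: 356.4·0.9950 + 182.6·0.3265 = 414.2 pbw
  Al2O3: 356.4·0.003000 + 77.63·0.9960 = 78.39 pbw
  ZrO2: 182.6·0.6725 = 122.8 pbw
LOI: 356.4·0.002000 + 77.63·0.004000 + 182.6·0.001000 = 1.206 pbw
Glass mass = batch − LOI = 616.6 − 1.206 = 615.4 pbw (= the summed oxide contributions)
each oxide over glass, ×100, is wt %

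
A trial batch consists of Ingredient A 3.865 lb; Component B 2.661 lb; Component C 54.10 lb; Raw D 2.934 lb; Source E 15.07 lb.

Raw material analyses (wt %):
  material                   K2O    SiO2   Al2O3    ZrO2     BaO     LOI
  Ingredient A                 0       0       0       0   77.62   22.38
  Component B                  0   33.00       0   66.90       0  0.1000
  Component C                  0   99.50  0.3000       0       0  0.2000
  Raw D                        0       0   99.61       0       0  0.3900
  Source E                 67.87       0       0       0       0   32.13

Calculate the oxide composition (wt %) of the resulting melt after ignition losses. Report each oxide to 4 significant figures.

Mid-chain values are shown, with 4-significant-figure rounding, as written — the whole derivation carries full precision from first step to last. A single rounding finalizes every reported figure; derived quantities (yield, ignition loss, the five compositions, net glass mass, the totals) are computed using the weight values at 72.80 lb of glass in full float precision, as given in either problem or answer.
Oxide-by-oxide delivered mass:
  K2O: 15.07·0.6787 = 10.23 lb
  SiO2: 2.661·0.3300 + 54.10·0.9950 = 54.71 lb
  Al2O3: 54.10·0.003000 + 2.934·0.9961 = 3.085 lb
  ZrO2: 2.661·0.6690 = 1.780 lb
  BaO: 3.865·0.7762 = 3.000 lb
LOI: 3.865·0.2238 + 2.661·0.001000 + 54.10·0.002000 + 2.934·0.003900 + 15.07·0.3213 = 5.829 lb
The glass mass, total less LOI, = 78.63 − 5.829 = 72.80 lb (matching Σ of the oxides)
wt % = 100 × oxide mass / glass mass

Glass mass = 72.80 lb (batch 78.63 − LOI 5.829).
Composition: K2O 14.05%, SiO2 75.15%, Al2O3 4.237%, ZrO2 2.445%, BaO 4.121%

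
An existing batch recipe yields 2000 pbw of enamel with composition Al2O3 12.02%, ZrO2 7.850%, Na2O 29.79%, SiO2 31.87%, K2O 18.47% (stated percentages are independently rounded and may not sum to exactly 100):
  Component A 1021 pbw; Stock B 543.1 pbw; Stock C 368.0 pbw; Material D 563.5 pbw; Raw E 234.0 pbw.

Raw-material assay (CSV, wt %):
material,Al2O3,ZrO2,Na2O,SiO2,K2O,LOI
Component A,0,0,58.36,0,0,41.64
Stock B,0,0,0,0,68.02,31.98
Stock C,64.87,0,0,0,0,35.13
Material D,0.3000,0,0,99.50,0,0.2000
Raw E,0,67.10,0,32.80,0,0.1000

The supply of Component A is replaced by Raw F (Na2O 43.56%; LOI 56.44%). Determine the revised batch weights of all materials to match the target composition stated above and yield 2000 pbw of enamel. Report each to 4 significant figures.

The working math holds exact precision from start to finish; values along the way are shown (rounded to 4 significant figures) in the working. A single rounding completes each reported result — all derived quantities are re-derived at full float precision (five oxide percentages, totals, the yield, LOI, net glass mass) from the batch weights on 2000 pbw of glass as written in the question or the answer.
The oxide mass targets at 2000 pbw enamel:
  Al2O3: 12.02% × 2000 = 240.4 pbw
  ZrO2: 7.850% × 2000 = 157.0 pbw
  Na2O: 29.79% × 2000 = 595.8 pbw
  SiO2: 31.87% × 2000 = 637.4 pbw
  K2O: 18.47% × 2000 = 369.4 pbw
Checking each oxide sum per the reported batch figures, at the basis given (every target is met by its sum once rounding is allowed for):
  Al2O3: 368.0·0.6487 + 563.5·0.003000 = 240.4 pbw (target 240.4 pbw)
  ZrO2: 234.0·0.6710 = 157.0 pbw (target 157.0 pbw)
  Na2O: 1368·0.4356 = 595.9 pbw (target 595.8 pbw)
  SiO2: 563.5·0.9950 + 234.0·0.3280 = 637.4 pbw (target 637.4 pbw)
  K2O: 543.1·0.6802 = 369.4 pbw (target 369.4 pbw)
Auditing the glass mass value: total charge less LOI = 2000 pbw (per-oxide target masses sum to 2000 pbw; with the basis standing at 2000 pbw — deltas are rounding alone).
Adding the batch up: Σ batch = 3077 pbw; loss to ignition Σ batch·LOI = 1076 pbw; yield: glass divided by total = 65.01%.

Revised batch per 2000 pbw enamel:
  Raw F: 1368 pbw
  Stock B: 543.1 pbw
  Stock C: 368.0 pbw
  Material D: 563.5 pbw
  Raw E: 234.0 pbw
Total batch = 3077 pbw; LOI loss = 1076 pbw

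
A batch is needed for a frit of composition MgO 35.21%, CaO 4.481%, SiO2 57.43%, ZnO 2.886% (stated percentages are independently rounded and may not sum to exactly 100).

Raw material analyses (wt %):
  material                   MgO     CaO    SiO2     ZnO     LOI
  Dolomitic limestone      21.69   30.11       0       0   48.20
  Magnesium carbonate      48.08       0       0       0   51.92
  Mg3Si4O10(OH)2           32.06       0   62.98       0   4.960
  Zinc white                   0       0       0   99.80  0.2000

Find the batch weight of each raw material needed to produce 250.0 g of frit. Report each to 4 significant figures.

Batch per 250.0 g frit:
  Dolomitic limestone: 37.21 g
  Magnesium carbonate: 14.29 g
  Mg3Si4O10(OH)2: 228.0 g
  Zinc white: 7.229 g
Total batch = 286.7 g; LOI loss = 36.68 g; yield = 87.21%

The whole derivation maintains full precision from start to finish — mid-chain values are shown, rounded to 4 significant digits, across the worked steps; each reported value is rounded only once — all derived quantities are computed at exact precision (totals, yield, net glass mass, ignition loss, four oxide percentages) using the weight values at 250.0 g of glass as set out in either problem or answer.
Oxide-by-oxide targets in 250.0 g frit:
  MgO: 35.21% × 250.0 = 88.02 g
  CaO: 4.481% × 250.0 = 11.20 g
  SiO2: 57.43% × 250.0 = 143.6 g
  ZnO: 2.886% × 250.0 = 7.215 g
Mass-balance tally per oxide with the batch weights as given, against the basis in use (each sum matches its target mass within answer rounding):
  MgO: 37.21·0.2169 + 14.29·0.4808 + 228.0·0.3206 = 88.04 g (target 88.02 g)
  CaO: 37.21·0.3011 = 11.20 g (target 11.20 g)
  SiO2: 228.0·0.6298 = 143.6 g (target 143.6 g)
  ZnO: 7.229·0.9980 = 7.215 g (target 7.215 g)
Mass balance on the glass: whole batch net of LOI = 250.1 g (the Σ of target masses is 250.0 g; the stated basis being 250.0 g — rounding explains the deltas).
Summing the batch: Σ batch = 286.7 g; the LOI term Σ batch·LOI equals 36.68 g; yield, glass over the total, = 87.21%.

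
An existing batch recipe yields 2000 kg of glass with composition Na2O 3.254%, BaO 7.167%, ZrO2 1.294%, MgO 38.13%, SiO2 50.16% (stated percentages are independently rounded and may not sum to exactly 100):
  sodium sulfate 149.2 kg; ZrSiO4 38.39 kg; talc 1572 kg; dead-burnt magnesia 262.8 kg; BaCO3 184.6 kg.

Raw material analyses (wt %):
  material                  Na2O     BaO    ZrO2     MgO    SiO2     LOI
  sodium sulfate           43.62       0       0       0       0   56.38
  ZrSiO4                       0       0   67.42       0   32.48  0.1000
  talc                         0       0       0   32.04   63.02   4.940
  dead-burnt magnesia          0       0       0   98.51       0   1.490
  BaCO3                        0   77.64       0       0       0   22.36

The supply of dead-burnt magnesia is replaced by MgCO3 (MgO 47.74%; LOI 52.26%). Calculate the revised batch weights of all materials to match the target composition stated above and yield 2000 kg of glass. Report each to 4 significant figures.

Revised batch per 2000 kg glass:
  sodium sulfate: 149.2 kg
  ZrSiO4: 38.39 kg
  talc: 1572 kg
  MgCO3: 542.3 kg
  BaCO3: 184.6 kg
Total batch = 2486 kg; LOI loss = 486.5 kg

Working values are printed with 4-significant-digit rounding in the printout. The working math keeps full precision throughout. Each reported result is rounded only once. Derived quantities are recomputed at full precision (ignition loss, net glass mass, the yield, the five compositions, the totals) using the weight values for 2000 kg of glass, as written in problem or answer.
Target oxide masses per 2000 kg glass:
  Na2O: 3.254% × 2000 = 65.08 kg
  BaO: 7.167% × 2000 = 143.3 kg
  ZrO2: 1.294% × 2000 = 25.88 kg
  MgO: 38.13% × 2000 = 762.6 kg
  SiO2: 50.16% × 2000 = 1003 kg
Verifying the oxide balance using the reported weights, under the basis named above (sum by sum, the targets are met net of answer rounding effects):
  Na2O: 149.2·0.4362 = 65.08 kg (target 65.08 kg)
  BaO: 184.6·0.7764 = 143.3 kg (target 143.3 kg)
  ZrO2: 38.39·0.6742 = 25.88 kg (target 25.88 kg)
  MgO: 1572·0.3204 + 542.3·0.4774 = 762.6 kg (target 762.6 kg)
  SiO2: 38.39·0.3248 + 1572·0.6302 = 1003 kg (target 1003 kg)
Auditing the glass mass value: total batch − LOI = 2000 kg (targets for the oxides total 2000 kg; against the stated basis, 2000 kg — differing by rounding only).
Summing the batch: Σ batch = 2486 kg; LOI loss = Σ batch·LOI = 486.5 kg; the yield ratio, glass ÷ batch: 80.43%.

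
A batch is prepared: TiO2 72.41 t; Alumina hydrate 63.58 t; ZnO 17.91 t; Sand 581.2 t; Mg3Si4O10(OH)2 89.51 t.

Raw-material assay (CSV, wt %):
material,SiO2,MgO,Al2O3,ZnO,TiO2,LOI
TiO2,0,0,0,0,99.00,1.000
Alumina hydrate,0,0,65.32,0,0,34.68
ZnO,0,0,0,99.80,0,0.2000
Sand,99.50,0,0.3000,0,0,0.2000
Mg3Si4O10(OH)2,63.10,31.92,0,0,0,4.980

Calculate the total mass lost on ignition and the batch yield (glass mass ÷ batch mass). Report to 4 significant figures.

LOI loss = 28.43 t; glass = 796.2 t; yield = 96.55%

The whole derivation maintains full float precision through the solve; rounding to four significant figures governs each intermediate as shown — every reported number is rounded just once. The derived quantities, which include the yield, net glass mass, five oxide percentages, the totals, LOI, are re-derived at exact precision, as written in either problem or answer, from the batch weights at 796.2 t of glass.
Each material's LOI contribution:
  TiO2: 72.41 × 0.01000 = 0.7241 t
  Alumina hydrate: 63.58 × 0.3468 = 22.05 t
  ZnO: 17.91 × 0.002000 = 0.03582 t
  Sand: 581.2 × 0.002000 = 1.162 t
  Mg3Si4O10(OH)2: 89.51 × 0.04980 = 4.458 t
Total LOI = 28.43 t
Glass = batch − LOI = 824.6 − 28.43 = 796.2 t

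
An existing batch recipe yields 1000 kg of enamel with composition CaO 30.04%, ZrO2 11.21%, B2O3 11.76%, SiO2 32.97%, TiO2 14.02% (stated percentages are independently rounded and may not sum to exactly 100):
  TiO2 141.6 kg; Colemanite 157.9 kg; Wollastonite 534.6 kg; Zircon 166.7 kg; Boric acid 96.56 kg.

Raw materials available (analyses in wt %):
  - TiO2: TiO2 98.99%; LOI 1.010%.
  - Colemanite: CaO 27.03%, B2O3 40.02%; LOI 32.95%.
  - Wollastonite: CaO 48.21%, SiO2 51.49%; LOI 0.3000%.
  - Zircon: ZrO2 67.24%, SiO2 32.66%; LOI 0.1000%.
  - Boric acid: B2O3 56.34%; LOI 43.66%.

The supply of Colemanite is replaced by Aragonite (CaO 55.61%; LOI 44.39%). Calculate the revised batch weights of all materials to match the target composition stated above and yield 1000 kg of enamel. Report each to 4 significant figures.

Revised batch per 1000 kg enamel:
  TiO2: 141.6 kg
  Aragonite: 76.75 kg
  Wollastonite: 534.6 kg
  Zircon: 166.7 kg
  Boric acid: 208.7 kg
Total batch = 1128 kg; LOI loss = 128.4 kg

All internal work carries exact precision from start to finish — intermediates are shown, with 4-significant-digit rounding, in the printout — a single rounding finalizes each reported result. All derived quantities are rebuilt using the weight values at 1000 kg of glass in full float precision (the five compositions, the yield, ignition loss, net glass mass, the totals), as they appear in the problem or answer text.
The oxide mass targets at 1000 kg enamel:
  CaO: 30.04% × 1000 = 300.4 kg
  ZrO2: 11.21% × 1000 = 112.1 kg
  B2O3: 11.76% × 1000 = 117.6 kg
  SiO2: 32.97% × 1000 = 329.7 kg
  TiO2: 14.02% × 1000 = 140.2 kg
A balance pass over the oxides, using the reported weights, per the basis as stated (every target is met by its sum within answer rounding):
  CaO: 76.75·0.5561 + 534.6·0.4821 = 300.4 kg (target 300.4 kg)
  ZrO2: 166.7·0.6724 = 112.1 kg (target 112.1 kg)
  B2O3: 208.7·0.5634 = 117.6 kg (target 117.6 kg)
  SiO2: 534.6·0.5149 + 166.7·0.3266 = 329.7 kg (target 329.7 kg)
  TiO2: 141.6·0.9899 = 140.2 kg (target 140.2 kg)
Glass-mass sanity pass: the batch minus its LOI: 1000 kg (the Σ of target masses is 1000 kg; the stated basis being 1000 kg — a pure rounding effect).
Adding the batch up: Σ batch = 1128 kg; Σ batch·LOI gives LOI loss = 128.4 kg; glass ÷ batch gives a yield of 88.62%.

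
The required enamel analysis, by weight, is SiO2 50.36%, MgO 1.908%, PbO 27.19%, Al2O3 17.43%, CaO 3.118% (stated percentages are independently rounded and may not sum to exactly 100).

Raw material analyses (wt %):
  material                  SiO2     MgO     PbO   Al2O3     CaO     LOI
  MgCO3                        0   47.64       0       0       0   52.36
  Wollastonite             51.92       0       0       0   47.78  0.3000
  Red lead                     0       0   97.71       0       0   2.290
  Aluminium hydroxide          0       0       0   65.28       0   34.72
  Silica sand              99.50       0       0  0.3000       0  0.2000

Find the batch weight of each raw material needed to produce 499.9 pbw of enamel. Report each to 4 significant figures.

Batch per 499.9 pbw enamel:
  MgCO3: 20.02 pbw
  Wollastonite: 32.62 pbw
  Red lead: 139.1 pbw
  Aluminium hydroxide: 132.4 pbw
  Silica sand: 236.0 pbw
Total batch = 560.1 pbw; LOI loss = 60.21 pbw; yield = 89.25%

Full precision is kept all the way through; the intermediate values are printed, rounded to four significant digits, within the worked lines. Exactly one rounding is applied to every reported number; all derived quantities, which include the yield, totals, the five compositions, net glass mass, ignition loss, are re-derived in full precision, exactly as printed in question or answer, using the weight values on 499.9 pbw of glass.
Per-oxide target masses for 499.9 pbw enamel:
  SiO2: 50.36% × 499.9 = 251.7 pbw
  MgO: 1.908% × 499.9 = 9.538 pbw
  PbO: 27.19% × 499.9 = 135.9 pbw
  Al2O3: 17.43% × 499.9 = 87.13 pbw
  CaO: 3.118% × 499.9 = 15.59 pbw
A balance pass over the oxides, given the weights on record, per the basis as stated (target by target, the sums agree up to rounding of the answer):
  SiO2: 32.62·0.5192 + 236.0·0.9950 = 251.8 pbw (target 251.7 pbw)
  MgO: 20.02·0.4764 = 9.538 pbw (target 9.538 pbw)
  PbO: 139.1·0.9771 = 135.9 pbw (target 135.9 pbw)
  Al2O3: 132.4·0.6528 + 236.0·0.003000 = 87.14 pbw (target 87.13 pbw)
  CaO: 32.62·0.4778 = 15.59 pbw (target 15.59 pbw)
Glass-mass bookkeeping: batch Σ − ignition loss = 499.9 pbw (the targets, summed, come to 499.9 pbw; with the basis standing at 499.9 pbw — deltas are rounding alone).
Adding the batch up: Σ batch = 560.1 pbw; the LOI term Σ batch·LOI equals 60.21 pbw; the yield ratio, glass ÷ batch: 89.25%.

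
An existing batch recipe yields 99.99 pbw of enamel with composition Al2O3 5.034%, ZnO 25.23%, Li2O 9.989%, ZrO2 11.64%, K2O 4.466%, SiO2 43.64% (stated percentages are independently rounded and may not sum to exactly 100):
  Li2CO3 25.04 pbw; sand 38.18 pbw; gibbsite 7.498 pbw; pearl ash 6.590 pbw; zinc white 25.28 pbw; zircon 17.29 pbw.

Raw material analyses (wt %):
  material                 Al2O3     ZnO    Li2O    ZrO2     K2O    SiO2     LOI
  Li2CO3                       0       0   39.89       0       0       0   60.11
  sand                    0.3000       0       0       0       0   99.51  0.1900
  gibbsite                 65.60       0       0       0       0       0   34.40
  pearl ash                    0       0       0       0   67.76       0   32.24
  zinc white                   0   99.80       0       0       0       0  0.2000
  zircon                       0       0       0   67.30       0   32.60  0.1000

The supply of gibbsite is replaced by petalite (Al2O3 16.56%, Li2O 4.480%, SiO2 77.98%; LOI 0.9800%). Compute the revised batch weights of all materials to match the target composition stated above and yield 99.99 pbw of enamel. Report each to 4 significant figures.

Revised batch per 99.99 pbw enamel:
  Li2CO3: 21.65 pbw
  sand: 14.57 pbw
  petalite: 30.13 pbw
  pearl ash: 6.590 pbw
  zinc white: 25.28 pbw
  zircon: 17.29 pbw
Total batch = 115.5 pbw; LOI loss = 15.53 pbw

Rounding to four significant figures governs every in-between result as printed; the whole derivation keeps exact precision through every step — a single rounding produces each reported number — derived quantities are re-derived from the weighed amounts for 99.99 pbw of glass in full precision (the totals, the six compositions, the yield, glass mass, LOI), exactly as printed in problem or answer.
Per-oxide target masses for 99.99 pbw enamel:
  Al2O3: 5.034% × 99.99 = 5.033 pbw
  ZnO: 25.23% × 99.99 = 25.23 pbw
  Li2O: 9.989% × 99.99 = 9.988 pbw
  ZrO2: 11.64% × 99.99 = 11.64 pbw
  K2O: 4.466% × 99.99 = 4.466 pbw
  SiO2: 43.64% × 99.99 = 43.64 pbw
Oxide-by-oxide audit applying the batch weights above, versus the basis set out (sums match the target masses once rounding is allowed for):
  Al2O3: 14.57·0.003000 + 30.13·0.1656 = 5.033 pbw (target 5.033 pbw)
  ZnO: 25.28·0.9980 = 25.23 pbw (target 25.23 pbw)
  Li2O: 21.65·0.3989 + 30.13·0.04480 = 9.986 pbw (target 9.988 pbw)
  ZrO2: 17.29·0.6730 = 11.64 pbw (target 11.64 pbw)
  K2O: 6.590·0.6776 = 4.465 pbw (target 4.466 pbw)
  SiO2: 14.57·0.9951 + 30.13·0.7798 + 17.29·0.3260 = 43.63 pbw (target 43.64 pbw)
Glass-mass bookkeeping: net batch after ignition = 99.98 pbw (oxide target masses add up to 99.99 pbw; the stated basis being 99.99 pbw — any gap is answer rounding).
Total batch = Σ batch = 115.5 pbw; the LOI term Σ batch·LOI equals 15.53 pbw; as yield: glass ÷ batch → 86.56%.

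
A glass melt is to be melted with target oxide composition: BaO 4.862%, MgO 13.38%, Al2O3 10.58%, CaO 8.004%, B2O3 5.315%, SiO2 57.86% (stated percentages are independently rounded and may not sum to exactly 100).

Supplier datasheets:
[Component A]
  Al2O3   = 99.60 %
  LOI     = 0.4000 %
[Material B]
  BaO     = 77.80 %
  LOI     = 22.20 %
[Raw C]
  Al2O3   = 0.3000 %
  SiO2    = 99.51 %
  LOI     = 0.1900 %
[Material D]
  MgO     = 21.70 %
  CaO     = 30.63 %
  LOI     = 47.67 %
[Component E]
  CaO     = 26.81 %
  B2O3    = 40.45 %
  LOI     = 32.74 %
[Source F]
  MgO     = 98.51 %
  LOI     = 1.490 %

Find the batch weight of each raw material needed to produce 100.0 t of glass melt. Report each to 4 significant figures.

Batch per 100.0 t glass melt:
  Component A: 10.45 t
  Material B: 6.249 t
  Raw C: 58.14 t
  Material D: 14.63 t
  Component E: 13.14 t
  Source F: 10.36 t
Total batch = 113.0 t; LOI loss = 12.97 t; yield = 88.52%

All arithmetic runs at full float precision in all steps; rounding to 4 significant figures governs each mid-chain value as shown; a single rounding completes each reported figure — the derived quantities (glass mass, LOI, yield, the six compositions, totals) are carried starting from the weights per 100.0 t of glass at full float precision as written in the problem or answer text.
Target masses of each oxide per 100.0 t glass melt:
  BaO: 4.862% × 100.0 = 4.862 t
  MgO: 13.38% × 100.0 = 13.38 t
  Al2O3: 10.58% × 100.0 = 10.58 t
  CaO: 8.004% × 100.0 = 8.004 t
  B2O3: 5.315% × 100.0 = 5.315 t
  SiO2: 57.86% × 100.0 = 57.86 t
Checking each oxide sum applying the batch weights above, at the basis given (summed amounts equal target values once rounding is allowed for):
  BaO: 6.249·0.7780 = 4.862 t (target 4.862 t)
  MgO: 14.63·0.2170 + 10.36·0.9851 = 13.38 t (target 13.38 t)
  Al2O3: 10.45·0.9960 + 58.14·0.003000 = 10.58 t (target 10.58 t)
  CaO: 14.63·0.3063 + 13.14·0.2681 = 8.004 t (target 8.004 t)
  B2O3: 13.14·0.4045 = 5.315 t (target 5.315 t)
  SiO2: 58.14·0.9951 = 57.86 t (target 57.86 t)
Glass-mass bookkeeping: the batch minus its LOI: 100.0 t (the targets, summed, come to 100.0 t; versus the stated basis of 100.0 t — a pure rounding effect).
Whole-batch sum: Σ batch = 113.0 t; ignition loss, Σ(batch × LOI) = 12.97 t; the yield ratio, glass ÷ batch: 88.52%.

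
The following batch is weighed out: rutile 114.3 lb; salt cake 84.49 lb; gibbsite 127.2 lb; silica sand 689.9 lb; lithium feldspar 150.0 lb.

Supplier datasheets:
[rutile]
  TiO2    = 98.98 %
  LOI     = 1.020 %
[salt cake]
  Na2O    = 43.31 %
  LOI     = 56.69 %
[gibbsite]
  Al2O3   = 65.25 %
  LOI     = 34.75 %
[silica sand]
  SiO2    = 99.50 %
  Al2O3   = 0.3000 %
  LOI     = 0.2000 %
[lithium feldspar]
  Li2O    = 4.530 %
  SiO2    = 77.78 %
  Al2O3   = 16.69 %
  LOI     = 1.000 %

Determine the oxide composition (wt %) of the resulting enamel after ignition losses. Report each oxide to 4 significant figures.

Intermediates are shown rounded to 4 significant figures when written out. All arithmetic holds full precision through the solve — each reported result is rounded only once — derived quantities, which include totals, the yield, five oxide percentages, net glass mass, ignition loss, are recomputed in exact precision, as quoted within problem or answer, from the batch weights per 1070 lb of glass.
Delivered oxide masses:
  Li2O: 150.0·0.04530 = 6.795 lb
  SiO2: 689.9·0.9950 + 150.0·0.7778 = 803.1 lb
  Al2O3: 127.2·0.6525 + 689.9·0.003000 + 150.0·0.1669 = 110.1 lb
  TiO2: 114.3·0.9898 = 113.1 lb
  Na2O: 84.49·0.4331 = 36.59 lb
LOI: 114.3·0.01020 + 84.49·0.5669 + 127.2·0.3475 + 689.9·0.002000 + 150.0·0.01000 = 96.15 lb
Glass mass = batch − LOI = 1166 − 96.15 = 1070 lb (the oxide masses sum to this)
wt % = 100 × oxide mass / glass mass

Glass mass = 1070 lb (batch 1166 − LOI 96.15).
Composition: Li2O 0.6352%, SiO2 75.08%, Al2O3 10.29%, TiO2 10.58%, Na2O 3.421%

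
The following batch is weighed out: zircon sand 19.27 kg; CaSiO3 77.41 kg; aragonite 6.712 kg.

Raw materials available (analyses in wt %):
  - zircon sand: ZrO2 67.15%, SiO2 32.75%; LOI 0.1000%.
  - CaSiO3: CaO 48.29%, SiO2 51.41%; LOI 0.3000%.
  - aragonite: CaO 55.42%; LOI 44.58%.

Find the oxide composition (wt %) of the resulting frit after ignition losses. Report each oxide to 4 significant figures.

Intermediates are displayed rounded off to 4 significant figures alongside each step — each numeric step runs at exact precision end to end; a single rounding produces every reported result. The derived quantities are re-derived at full float precision (yield, ignition loss, the totals, net glass mass, the three compositions) using the weight values on 100.1 kg of glass, exactly as shown in either problem or answer.
Per-oxide mass from batch:
  ZrO2: 19.27·0.6715 = 12.94 kg
  CaO: 77.41·0.4829 + 6.712·0.5542 = 41.10 kg
  SiO2: 19.27·0.3275 + 77.41·0.5141 = 46.11 kg
LOI: 19.27·0.001000 + 77.41·0.003000 + 6.712·0.4458 = 3.244 kg
batch − LOI leaves glass = 103.4 − 3.244 = 100.1 kg (equal to the oxide-mass sum)
percent share: oxide ÷ glass, ×100

Glass mass = 100.1 kg (batch 103.4 − LOI 3.244).
Composition: ZrO2 12.92%, CaO 41.04%, SiO2 46.04%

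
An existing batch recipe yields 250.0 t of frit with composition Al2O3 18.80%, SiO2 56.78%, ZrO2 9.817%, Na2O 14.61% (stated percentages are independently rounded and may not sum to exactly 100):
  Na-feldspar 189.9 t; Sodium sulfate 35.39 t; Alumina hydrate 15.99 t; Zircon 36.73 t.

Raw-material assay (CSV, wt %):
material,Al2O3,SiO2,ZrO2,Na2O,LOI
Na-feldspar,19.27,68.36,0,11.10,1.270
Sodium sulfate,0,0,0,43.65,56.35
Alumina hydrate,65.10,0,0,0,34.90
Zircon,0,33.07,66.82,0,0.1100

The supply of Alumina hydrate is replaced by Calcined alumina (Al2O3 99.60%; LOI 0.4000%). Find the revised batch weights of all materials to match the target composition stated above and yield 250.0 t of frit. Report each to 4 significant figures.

In-progress results are displayed rounded to 4 significant digits when written out; each numeric step keeps full float precision at each step; each reported result is rounded exactly once; derived quantities, including the yield, totals, four oxide percentages, glass mass, ignition loss, are re-derived starting from the weights for 250.0 t of glass at full precision exactly as printed in the problem or answer text.
Per-oxide target masses for 250.0 t frit:
  Al2O3: 18.80% × 250.0 = 47.00 t
  SiO2: 56.78% × 250.0 = 142.0 t
  ZrO2: 9.817% × 250.0 = 24.54 t
  Na2O: 14.61% × 250.0 = 36.52 t
Checking each oxide sum per the reported batch figures, under the basis named above (oxide sums agree with the targets net of answer rounding effects):
  Al2O3: 189.9·0.1927 + 10.45·0.9960 = 47.00 t (target 47.00 t)
  SiO2: 189.9·0.6836 + 36.73·0.3307 = 142.0 t (target 142.0 t)
  ZrO2: 36.73·0.6682 = 24.54 t (target 24.54 t)
  Na2O: 189.9·0.1110 + 35.39·0.4365 = 36.53 t (target 36.52 t)
Glass-mass sanity pass: total batch − LOI = 250.0 t (the targets, summed, come to 250.0 t; basis as stated: 250.0 t — differing by rounding only).
Batch grand total — Σ batch = 272.5 t; the LOI term Σ batch·LOI equals 22.44 t; the yield ratio, glass ÷ batch: 91.77%.

Revised batch per 250.0 t frit:
  Na-feldspar: 189.9 t
  Sodium sulfate: 35.39 t
  Calcined alumina: 10.45 t
  Zircon: 36.73 t
Total batch = 272.5 t; LOI loss = 22.44 t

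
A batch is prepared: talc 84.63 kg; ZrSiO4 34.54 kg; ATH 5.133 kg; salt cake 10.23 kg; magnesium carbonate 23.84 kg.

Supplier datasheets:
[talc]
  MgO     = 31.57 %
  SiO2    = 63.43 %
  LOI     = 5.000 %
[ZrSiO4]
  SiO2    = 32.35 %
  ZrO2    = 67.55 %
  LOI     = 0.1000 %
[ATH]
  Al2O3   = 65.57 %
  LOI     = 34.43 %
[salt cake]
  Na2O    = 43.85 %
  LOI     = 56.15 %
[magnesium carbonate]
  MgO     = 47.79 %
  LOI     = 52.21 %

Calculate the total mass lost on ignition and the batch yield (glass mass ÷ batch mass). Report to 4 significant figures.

All arithmetic carries exact precision in every operation. Values along the way are printed, rounded to 4 significant digits, as written — every reported number takes exactly one rounding. All derived quantities are carried using the weight values for 134.1 kg of glass at full precision (LOI, the yield, the five compositions, glass mass, the totals) as written in problem or answer.
LOI of each material in turn:
  talc: 84.63 × 0.05000 = 4.231 kg
  ZrSiO4: 34.54 × 0.001000 = 0.03454 kg
  ATH: 5.133 × 0.3443 = 1.767 kg
  salt cake: 10.23 × 0.5615 = 5.744 kg
  magnesium carbonate: 23.84 × 0.5221 = 12.45 kg
Total LOI = 24.22 kg
Glass = batch − LOI = 158.4 − 24.22 = 134.1 kg

LOI loss = 24.22 kg; glass = 134.1 kg; yield = 84.70%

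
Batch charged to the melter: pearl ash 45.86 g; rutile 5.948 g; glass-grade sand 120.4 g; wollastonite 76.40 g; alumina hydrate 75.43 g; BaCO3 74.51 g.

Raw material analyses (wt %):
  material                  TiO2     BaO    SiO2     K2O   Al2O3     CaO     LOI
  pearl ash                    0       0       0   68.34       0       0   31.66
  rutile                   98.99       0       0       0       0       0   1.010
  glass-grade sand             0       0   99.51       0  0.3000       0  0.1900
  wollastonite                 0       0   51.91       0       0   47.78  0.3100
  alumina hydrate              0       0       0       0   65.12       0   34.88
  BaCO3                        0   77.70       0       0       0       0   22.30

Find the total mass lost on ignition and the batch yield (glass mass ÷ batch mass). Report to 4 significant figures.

LOI loss = 57.97 g; glass = 340.6 g; yield = 85.45%

The working math maintains full precision throughout. Working values are printed with 4-significant-digit rounding at each printed step; each reported result carries a single rounding; all derived quantities are rebuilt from the weighed amounts per 340.6 g of glass at exact precision (net glass mass, the yield, totals, LOI, six oxide percentages) as they appear in question or answer.
Ignition loss by material:
  pearl ash: 45.86 × 0.3166 = 14.52 g
  rutile: 5.948 × 0.01010 = 0.06007 g
  glass-grade sand: 120.4 × 0.001900 = 0.2288 g
  wollastonite: 76.40 × 0.003100 = 0.2368 g
  alumina hydrate: 75.43 × 0.3488 = 26.31 g
  BaCO3: 74.51 × 0.2230 = 16.62 g
Total LOI = 57.97 g
Glass = batch − LOI = 398.5 − 57.97 = 340.6 g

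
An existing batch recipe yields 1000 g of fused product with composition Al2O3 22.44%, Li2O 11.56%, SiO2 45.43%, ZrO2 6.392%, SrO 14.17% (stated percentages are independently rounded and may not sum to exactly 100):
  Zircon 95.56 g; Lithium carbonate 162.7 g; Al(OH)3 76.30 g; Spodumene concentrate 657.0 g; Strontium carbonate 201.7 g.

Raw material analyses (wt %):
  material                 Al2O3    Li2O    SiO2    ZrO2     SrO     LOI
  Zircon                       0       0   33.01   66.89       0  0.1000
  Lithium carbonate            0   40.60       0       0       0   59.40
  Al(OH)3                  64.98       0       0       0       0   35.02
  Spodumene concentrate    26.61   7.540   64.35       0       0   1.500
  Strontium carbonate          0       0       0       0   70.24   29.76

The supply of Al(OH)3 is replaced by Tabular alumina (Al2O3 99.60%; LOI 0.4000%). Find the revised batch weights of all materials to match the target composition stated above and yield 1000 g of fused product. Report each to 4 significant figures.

Values along the way are displayed (rounded to four significant figures) as written. The working math keeps exact precision from first step to last. Every reported number receives exactly one rounding — derived quantities (glass mass, totals, ignition loss, the five compositions, yield) are computed at full float precision starting from the weights on 1000 g of glass as quoted within either problem or answer.
Per-oxide target masses for 1000 g fused product:
  Al2O3: 22.44% × 1000 = 224.4 g
  Li2O: 11.56% × 1000 = 115.6 g
  SiO2: 45.43% × 1000 = 454.3 g
  ZrO2: 6.392% × 1000 = 63.92 g
  SrO: 14.17% × 1000 = 141.7 g
Mass-balance tally per oxide given the weights on record, under the basis named above (every target is met by its sum exact up to rounding of places):
  Al2O3: 49.78·0.9960 + 657.0·0.2661 = 224.4 g (target 224.4 g)
  Li2O: 162.7·0.4060 + 657.0·0.07540 = 115.6 g (target 115.6 g)
  SiO2: 95.56·0.3301 + 657.0·0.6435 = 454.3 g (target 454.3 g)
  ZrO2: 95.56·0.6689 = 63.92 g (target 63.92 g)
  SrO: 201.7·0.7024 = 141.7 g (target 141.7 g)
Auditing the glass mass value: net batch after ignition = 999.9 g (per-oxide target masses sum to 999.9 g; versus the stated basis of 1000 g — differing by rounding only).
Batch grand total — Σ batch = 1167 g; LOI removed, Σ of batch·LOI: 166.8 g; as yield: glass ÷ batch → 85.70%.

Revised batch per 1000 g fused product:
  Zircon: 95.56 g
  Lithium carbonate: 162.7 g
  Tabular alumina: 49.78 g
  Spodumene concentrate: 657.0 g
  Strontium carbonate: 201.7 g
Total batch = 1167 g; LOI loss = 166.8 g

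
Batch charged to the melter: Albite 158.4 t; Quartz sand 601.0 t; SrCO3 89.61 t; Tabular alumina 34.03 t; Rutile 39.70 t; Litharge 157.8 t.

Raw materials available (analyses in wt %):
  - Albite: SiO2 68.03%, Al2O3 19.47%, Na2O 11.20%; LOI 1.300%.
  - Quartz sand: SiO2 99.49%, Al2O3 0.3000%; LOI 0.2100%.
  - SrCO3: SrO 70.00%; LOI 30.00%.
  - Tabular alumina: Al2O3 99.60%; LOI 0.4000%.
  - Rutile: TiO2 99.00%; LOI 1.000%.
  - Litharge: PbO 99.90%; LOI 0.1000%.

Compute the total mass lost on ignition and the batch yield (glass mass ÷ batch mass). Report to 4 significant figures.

LOI loss = 30.90 t; glass = 1050 t; yield = 97.14%

In-progress results are printed, rounded to four significant figures, when written out — every computation runs at full float precision at all times. Exactly one rounding goes into every reported result; all derived quantities, including six oxide percentages, yield, ignition loss, the totals, glass mass, are carried starting from the weights for 1050 t of glass at full float precision, as set out in question or answer.
Material-by-material LOI:
  Albite: 158.4 × 0.01300 = 2.059 t
  Quartz sand: 601.0 × 0.002100 = 1.262 t
  SrCO3: 89.61 × 0.3000 = 26.88 t
  Tabular alumina: 34.03 × 0.004000 = 0.1361 t
  Rutile: 39.70 × 0.01000 = 0.3970 t
  Litharge: 157.8 × 0.001000 = 0.1578 t
Total LOI = 30.90 t
Glass = batch − LOI = 1081 − 30.90 = 1050 t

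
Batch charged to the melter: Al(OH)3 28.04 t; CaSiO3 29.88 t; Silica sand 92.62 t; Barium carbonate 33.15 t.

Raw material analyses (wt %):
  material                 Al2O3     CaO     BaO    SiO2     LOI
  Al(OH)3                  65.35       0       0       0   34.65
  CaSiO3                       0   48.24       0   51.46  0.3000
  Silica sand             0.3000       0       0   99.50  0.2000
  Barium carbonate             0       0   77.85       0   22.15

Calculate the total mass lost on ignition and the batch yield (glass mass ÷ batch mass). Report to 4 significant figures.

The working math keeps full precision end to end — intermediates are displayed rounded to 4 significant digits as written; exactly one rounding is applied to every reported figure — all derived quantities (ignition loss, the totals, yield, net glass mass, four oxide percentages) are carried at exact precision using the weight values for 166.4 t of glass, precisely as stated by the question or the answer.
Loss on ignition, line by line:
  Al(OH)3: 28.04 × 0.3465 = 9.716 t
  CaSiO3: 29.88 × 0.003000 = 0.08964 t
  Silica sand: 92.62 × 0.002000 = 0.1852 t
  Barium carbonate: 33.15 × 0.2215 = 7.343 t
Total LOI = 17.33 t
Glass = batch − LOI = 183.7 − 17.33 = 166.4 t

LOI loss = 17.33 t; glass = 166.4 t; yield = 90.56%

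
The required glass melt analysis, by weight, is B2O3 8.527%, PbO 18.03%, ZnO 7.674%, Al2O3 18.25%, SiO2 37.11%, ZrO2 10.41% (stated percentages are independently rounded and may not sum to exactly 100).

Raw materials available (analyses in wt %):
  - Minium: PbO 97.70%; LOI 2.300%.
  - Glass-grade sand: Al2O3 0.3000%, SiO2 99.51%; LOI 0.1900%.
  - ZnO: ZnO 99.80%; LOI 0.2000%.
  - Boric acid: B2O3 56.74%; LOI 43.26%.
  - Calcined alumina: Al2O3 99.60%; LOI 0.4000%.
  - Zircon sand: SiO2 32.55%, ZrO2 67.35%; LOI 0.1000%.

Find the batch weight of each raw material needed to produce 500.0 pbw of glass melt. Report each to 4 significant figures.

Batch per 500.0 pbw glass melt:
  Minium: 92.27 pbw
  Glass-grade sand: 161.2 pbw
  ZnO: 38.45 pbw
  Boric acid: 75.14 pbw
  Calcined alumina: 91.13 pbw
  Zircon sand: 77.28 pbw
Total batch = 535.5 pbw; LOI loss = 35.45 pbw; yield = 93.38%

Every computation keeps exact precision throughout. Values along the way appear with 4-significant-digit rounding across the worked steps; exactly one rounding lands on every reported value — the derived quantities, which include net glass mass, the totals, ignition loss, the yield, the six compositions, are re-derived in exact precision, as given in problem or answer, from the batch weights on 500.0 pbw of glass.
Oxide-by-oxide targets in 500.0 pbw glass melt:
  B2O3: 8.527% × 500.0 = 42.64 pbw
  PbO: 18.03% × 500.0 = 90.15 pbw
  ZnO: 7.674% × 500.0 = 38.37 pbw
  Al2O3: 18.25% × 500.0 = 91.25 pbw
  SiO2: 37.11% × 500.0 = 185.6 pbw
  ZrO2: 10.41% × 500.0 = 52.05 pbw
Oxide-by-oxide audit with the batch weights as given, per the basis as stated (each sum matches its target mass given rounding of the digits):
  B2O3: 75.14·0.5674 = 42.63 pbw (target 42.64 pbw)
  PbO: 92.27·0.9770 = 90.15 pbw (target 90.15 pbw)
  ZnO: 38.45·0.9980 = 38.37 pbw (target 38.37 pbw)
  Al2O3: 161.2·0.003000 + 91.13·0.9960 = 91.25 pbw (target 91.25 pbw)
  SiO2: 161.2·0.9951 + 77.28·0.3255 = 185.6 pbw (target 185.6 pbw)
  ZrO2: 77.28·0.6735 = 52.05 pbw (target 52.05 pbw)
Mass balance on the glass: batch total minus LOI = 500.0 pbw (summing oxide targets gives 500.0 pbw; stated basis 500.0 pbw — gaps are rounding artifacts).
Batch total: Σ batch = 535.5 pbw; ignition loss, Σ(batch × LOI) = 35.45 pbw; the yield ratio, glass ÷ batch: 93.38%.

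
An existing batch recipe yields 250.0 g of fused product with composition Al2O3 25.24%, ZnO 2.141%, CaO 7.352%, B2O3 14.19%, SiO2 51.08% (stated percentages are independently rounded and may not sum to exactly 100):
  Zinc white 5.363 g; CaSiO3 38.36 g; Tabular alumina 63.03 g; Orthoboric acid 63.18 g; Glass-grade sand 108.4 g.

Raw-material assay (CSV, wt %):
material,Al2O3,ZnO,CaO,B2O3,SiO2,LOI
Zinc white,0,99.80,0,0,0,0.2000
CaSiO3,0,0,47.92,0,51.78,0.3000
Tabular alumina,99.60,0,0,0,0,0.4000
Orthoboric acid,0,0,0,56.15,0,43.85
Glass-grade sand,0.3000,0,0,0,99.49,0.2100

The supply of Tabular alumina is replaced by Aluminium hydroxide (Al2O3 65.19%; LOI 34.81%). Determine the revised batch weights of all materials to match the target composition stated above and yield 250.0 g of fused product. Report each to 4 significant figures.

Intermediates are displayed, rounded to four significant digits, between the steps. The working math holds full float precision end to end; every reported figure is rounded a single time — the derived quantities (glass mass, totals, the yield, LOI, the five compositions) are carried at full precision from the weighed amounts for 250.0 g of glass, as set out in problem or answer.
Per-oxide target masses for 250.0 g fused product:
  Al2O3: 25.24% × 250.0 = 63.10 g
  ZnO: 2.141% × 250.0 = 5.352 g
  CaO: 7.352% × 250.0 = 18.38 g
  B2O3: 14.19% × 250.0 = 35.48 g
  SiO2: 51.08% × 250.0 = 127.7 g
Mass-balance tally per oxide using the reported weights, under the basis named above (sum by sum, the targets are met net of answer rounding effects):
  Al2O3: 96.30·0.6519 + 108.4·0.003000 = 63.10 g (target 63.10 g)
  ZnO: 5.363·0.9980 = 5.352 g (target 5.352 g)
  CaO: 38.36·0.4792 = 18.38 g (target 18.38 g)
  B2O3: 63.18·0.5615 = 35.48 g (target 35.48 g)
  SiO2: 38.36·0.5178 + 108.4·0.9949 = 127.7 g (target 127.7 g)
Mass balance on the glass: batch total minus LOI = 250.0 g (the targets, summed, come to 250.0 g; the stated basis being 250.0 g — deltas are rounding alone).
Summing the batch: Σ batch = 311.6 g; LOI removed, Σ of batch·LOI: 61.58 g; as yield: glass ÷ batch → 80.24%.

Revised batch per 250.0 g fused product:
  Zinc white: 5.363 g
  CaSiO3: 38.36 g
  Aluminium hydroxide: 96.30 g
  Orthoboric acid: 63.18 g
  Glass-grade sand: 108.4 g
Total batch = 311.6 g; LOI loss = 61.58 g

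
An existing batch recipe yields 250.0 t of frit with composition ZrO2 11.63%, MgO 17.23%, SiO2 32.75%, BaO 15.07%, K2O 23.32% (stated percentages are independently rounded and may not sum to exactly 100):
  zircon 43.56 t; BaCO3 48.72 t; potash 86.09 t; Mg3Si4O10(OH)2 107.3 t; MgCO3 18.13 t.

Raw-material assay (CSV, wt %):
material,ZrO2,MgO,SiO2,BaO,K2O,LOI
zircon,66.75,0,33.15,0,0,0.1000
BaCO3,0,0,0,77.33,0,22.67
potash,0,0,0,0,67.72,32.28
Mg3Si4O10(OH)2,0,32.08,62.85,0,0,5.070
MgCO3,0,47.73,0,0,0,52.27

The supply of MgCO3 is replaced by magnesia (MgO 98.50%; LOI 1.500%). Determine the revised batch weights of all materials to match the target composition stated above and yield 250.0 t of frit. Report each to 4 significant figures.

Revised batch per 250.0 t frit:
  zircon: 43.56 t
  BaCO3: 48.72 t
  potash: 86.09 t
  Mg3Si4O10(OH)2: 107.3 t
  magnesia: 8.786 t
Total batch = 294.5 t; LOI loss = 44.45 t

The whole derivation holds full precision in every operation — working values appear rounded to 4 significant digits across the worked steps. Each reported value takes a single rounding; derived quantities (LOI, totals, the five compositions, the yield, glass mass) are recomputed at full float precision using the weight values for 250.0 t of glass as written in problem or answer.
Per-oxide target masses for 250.0 t frit:
  ZrO2: 11.63% × 250.0 = 29.08 t
  MgO: 17.23% × 250.0 = 43.08 t
  SiO2: 32.75% × 250.0 = 81.88 t
  BaO: 15.07% × 250.0 = 37.67 t
  K2O: 23.32% × 250.0 = 58.30 t
Oxide-by-oxide audit from the weights as reported, against the basis in use (summed amounts equal target values within answer rounding):
  ZrO2: 43.56·0.6675 = 29.08 t (target 29.08 t)
  MgO: 107.3·0.3208 + 8.786·0.9850 = 43.08 t (target 43.08 t)
  SiO2: 43.56·0.3315 + 107.3·0.6285 = 81.88 t (target 81.88 t)
  BaO: 48.72·0.7733 = 37.68 t (target 37.67 t)
  K2O: 86.09·0.6772 = 58.30 t (target 58.30 t)
Consistency of the glass mass: batch total minus LOI = 250.0 t (the targets, summed, come to 250.0 t; the stated basis being 250.0 t — rounding explains the deltas).
Batch total: Σ batch = 294.5 t; loss to ignition Σ batch·LOI = 44.45 t; yield: glass divided by total = 84.90%.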